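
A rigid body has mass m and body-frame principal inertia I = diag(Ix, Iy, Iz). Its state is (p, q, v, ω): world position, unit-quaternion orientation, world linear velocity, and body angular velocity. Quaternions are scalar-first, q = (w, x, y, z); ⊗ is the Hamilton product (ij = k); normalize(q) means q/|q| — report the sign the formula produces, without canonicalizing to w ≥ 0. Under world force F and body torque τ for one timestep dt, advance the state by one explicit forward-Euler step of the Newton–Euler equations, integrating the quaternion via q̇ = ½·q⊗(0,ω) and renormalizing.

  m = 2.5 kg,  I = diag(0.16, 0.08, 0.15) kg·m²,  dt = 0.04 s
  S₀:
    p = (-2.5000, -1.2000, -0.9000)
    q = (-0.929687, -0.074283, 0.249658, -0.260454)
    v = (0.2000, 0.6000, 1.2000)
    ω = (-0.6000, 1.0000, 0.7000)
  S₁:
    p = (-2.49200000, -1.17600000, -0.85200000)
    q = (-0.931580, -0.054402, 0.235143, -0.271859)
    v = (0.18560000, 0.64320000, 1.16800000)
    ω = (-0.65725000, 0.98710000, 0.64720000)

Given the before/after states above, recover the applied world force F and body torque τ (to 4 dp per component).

Δv = v₁−v₀ = (-0.01440000, 0.04320000, -0.03200000)
applied force F = (-0.9000, 2.7000, -2.0000)
Δω = ω₁−ω₀ = (-0.05725000, -0.01290000, -0.05280000)
ω₀×(Iω₀) = (0.0490, -0.0042, 0.0480)
applied torque τ = (-0.1800, -0.0300, -0.1500)

F = (-0.9000, 2.7000, -2.0000)
τ = (-0.1800, -0.0300, -0.1500)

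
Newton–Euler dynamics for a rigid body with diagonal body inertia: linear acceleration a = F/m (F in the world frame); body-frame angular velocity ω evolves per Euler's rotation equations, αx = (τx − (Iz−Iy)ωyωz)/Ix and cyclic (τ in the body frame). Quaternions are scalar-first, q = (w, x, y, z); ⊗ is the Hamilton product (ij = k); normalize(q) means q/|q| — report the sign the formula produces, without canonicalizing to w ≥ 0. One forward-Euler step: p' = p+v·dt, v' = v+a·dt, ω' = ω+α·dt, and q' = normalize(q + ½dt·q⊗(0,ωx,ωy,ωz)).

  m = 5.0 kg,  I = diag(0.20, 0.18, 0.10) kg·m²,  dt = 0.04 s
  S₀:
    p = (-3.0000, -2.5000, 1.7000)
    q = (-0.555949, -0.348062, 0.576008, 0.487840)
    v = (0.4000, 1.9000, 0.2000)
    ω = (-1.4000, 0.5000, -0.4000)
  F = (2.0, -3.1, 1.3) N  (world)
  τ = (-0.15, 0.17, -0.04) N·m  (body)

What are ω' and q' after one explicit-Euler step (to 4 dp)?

ω' = (-1.4332, 0.5253, -0.4216)
q' = (-0.5673, -0.3418, 0.5537, 0.5047)

ω×(Iω) gyroscopic = (0.0160, 0.0560, 0.0140)
(τ − ω×Iω)/I = (-0.8300, 0.6333, -0.5400)
ω + α·dt = (-1.4332, 0.5253, -0.4216)
Hamilton product q⊗(0,ω) = (-0.5801548, 0.3040054, -1.1001753, 0.8547598)
updated quaternion q' = (-0.5673, -0.3418, 0.5537, 0.5047)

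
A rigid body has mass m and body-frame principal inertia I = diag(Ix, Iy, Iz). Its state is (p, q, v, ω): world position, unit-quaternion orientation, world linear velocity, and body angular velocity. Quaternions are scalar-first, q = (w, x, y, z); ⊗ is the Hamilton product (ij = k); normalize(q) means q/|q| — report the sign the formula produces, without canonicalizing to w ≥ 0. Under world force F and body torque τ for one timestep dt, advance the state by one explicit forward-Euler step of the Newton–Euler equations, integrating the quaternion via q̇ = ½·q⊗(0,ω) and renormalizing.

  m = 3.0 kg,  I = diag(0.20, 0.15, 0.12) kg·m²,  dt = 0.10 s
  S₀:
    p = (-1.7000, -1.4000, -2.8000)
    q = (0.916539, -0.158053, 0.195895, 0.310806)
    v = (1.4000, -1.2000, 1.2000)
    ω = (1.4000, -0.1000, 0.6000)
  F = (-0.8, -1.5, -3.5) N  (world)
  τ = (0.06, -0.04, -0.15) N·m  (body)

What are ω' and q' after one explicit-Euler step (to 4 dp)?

ω' = (1.4291, -0.1715, 0.4692)
q' = (0.9166, -0.0862, 0.2172, 0.3244)

precession coupling ω×(Iω) = (0.0018, 0.0672, 0.0070)
α = I⁻¹(τ − ω×Iω) = (0.2910, -0.7147, -1.3083)
new body rate ω' = (1.4291, -0.1715, 0.4692)
Hamilton product q⊗(0,ω) = (0.0543801, 1.4317722, 0.4383063, 0.2914757)
q' = normalize(q + ½dt·q⊗(0,ω)) = (0.9166, -0.0862, 0.2172, 0.3244)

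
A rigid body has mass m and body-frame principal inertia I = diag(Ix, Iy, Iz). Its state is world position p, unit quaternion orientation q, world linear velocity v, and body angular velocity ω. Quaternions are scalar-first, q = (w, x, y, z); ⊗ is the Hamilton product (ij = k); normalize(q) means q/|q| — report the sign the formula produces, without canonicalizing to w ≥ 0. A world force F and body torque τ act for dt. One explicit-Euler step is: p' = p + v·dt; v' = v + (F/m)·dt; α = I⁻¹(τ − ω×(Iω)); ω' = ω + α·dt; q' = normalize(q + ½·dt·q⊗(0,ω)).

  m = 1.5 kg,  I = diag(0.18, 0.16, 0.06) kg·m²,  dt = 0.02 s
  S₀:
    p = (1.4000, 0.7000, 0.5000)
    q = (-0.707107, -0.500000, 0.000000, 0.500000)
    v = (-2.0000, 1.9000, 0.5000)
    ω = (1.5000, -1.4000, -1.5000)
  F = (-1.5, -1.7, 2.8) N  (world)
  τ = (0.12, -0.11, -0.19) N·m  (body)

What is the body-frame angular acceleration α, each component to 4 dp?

α = (1.8333, 1.0000, -3.8667)

precession coupling ω×(Iω) = (-0.2100, -0.2700, 0.0420)
angular accel α = (1.8333, 1.0000, -3.8667)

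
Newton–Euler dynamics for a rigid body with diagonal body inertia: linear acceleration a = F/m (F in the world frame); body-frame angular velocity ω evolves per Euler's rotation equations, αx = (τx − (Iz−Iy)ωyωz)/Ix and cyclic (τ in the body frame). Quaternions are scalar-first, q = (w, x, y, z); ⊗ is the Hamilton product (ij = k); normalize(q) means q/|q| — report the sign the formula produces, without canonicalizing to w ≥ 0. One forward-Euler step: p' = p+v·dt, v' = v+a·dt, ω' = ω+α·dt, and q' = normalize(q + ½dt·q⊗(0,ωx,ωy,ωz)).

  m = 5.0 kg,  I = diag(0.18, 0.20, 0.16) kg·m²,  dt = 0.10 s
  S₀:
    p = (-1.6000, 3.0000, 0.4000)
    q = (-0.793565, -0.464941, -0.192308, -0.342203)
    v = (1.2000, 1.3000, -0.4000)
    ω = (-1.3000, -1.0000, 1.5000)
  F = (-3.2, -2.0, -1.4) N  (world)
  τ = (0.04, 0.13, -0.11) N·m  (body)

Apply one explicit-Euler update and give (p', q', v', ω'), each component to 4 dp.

ω×(Iω) gyroscopic = (0.0600, -0.0390, 0.0260)
(τ − ω×Iω)/I = (-0.1111, 0.8450, -0.8500)
new body rate ω' = (-1.3111, -0.9155, 1.4150)
2q̇ = q⊗(0,ω) = (-0.2834268, 0.4009695, 1.9358404, -0.9754069)
updated quaternion q' = (-0.8028, -0.4422, -0.0949, -0.3886)
a = F/m = (-0.6400, -0.4000, -0.2800)
new position p' = (-1.4800, 3.1300, 0.3600)
new velocity v' = (1.1360, 1.2600, -0.4280)

p' = (-1.4800, 3.1300, 0.3600)
q' = (-0.8028, -0.4422, -0.0949, -0.3886)
v' = (1.1360, 1.2600, -0.4280)
ω' = (-1.3111, -0.9155, 1.4150)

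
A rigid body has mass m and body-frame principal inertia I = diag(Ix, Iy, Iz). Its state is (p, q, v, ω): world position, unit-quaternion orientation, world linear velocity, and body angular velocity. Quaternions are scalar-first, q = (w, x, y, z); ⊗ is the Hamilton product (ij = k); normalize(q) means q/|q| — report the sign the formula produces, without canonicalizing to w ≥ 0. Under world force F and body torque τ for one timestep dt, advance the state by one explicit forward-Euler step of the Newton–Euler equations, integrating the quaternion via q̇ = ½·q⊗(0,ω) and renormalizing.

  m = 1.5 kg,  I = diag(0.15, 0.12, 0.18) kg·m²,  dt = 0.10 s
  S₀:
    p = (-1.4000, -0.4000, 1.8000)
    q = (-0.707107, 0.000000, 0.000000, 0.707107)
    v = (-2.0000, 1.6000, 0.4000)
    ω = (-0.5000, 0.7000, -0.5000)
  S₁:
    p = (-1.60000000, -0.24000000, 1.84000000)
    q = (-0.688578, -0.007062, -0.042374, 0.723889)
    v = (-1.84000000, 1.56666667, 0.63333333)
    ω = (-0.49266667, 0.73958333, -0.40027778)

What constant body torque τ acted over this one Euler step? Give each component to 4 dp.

ω₁ − ω₀ = (0.00733333, 0.03958333, 0.09972222)
ω₀×(Iω₀) = (-0.0210, -0.0075, 0.0105)
applied torque τ = (-0.0100, 0.0400, 0.1900)

τ = (-0.0100, 0.0400, 0.1900)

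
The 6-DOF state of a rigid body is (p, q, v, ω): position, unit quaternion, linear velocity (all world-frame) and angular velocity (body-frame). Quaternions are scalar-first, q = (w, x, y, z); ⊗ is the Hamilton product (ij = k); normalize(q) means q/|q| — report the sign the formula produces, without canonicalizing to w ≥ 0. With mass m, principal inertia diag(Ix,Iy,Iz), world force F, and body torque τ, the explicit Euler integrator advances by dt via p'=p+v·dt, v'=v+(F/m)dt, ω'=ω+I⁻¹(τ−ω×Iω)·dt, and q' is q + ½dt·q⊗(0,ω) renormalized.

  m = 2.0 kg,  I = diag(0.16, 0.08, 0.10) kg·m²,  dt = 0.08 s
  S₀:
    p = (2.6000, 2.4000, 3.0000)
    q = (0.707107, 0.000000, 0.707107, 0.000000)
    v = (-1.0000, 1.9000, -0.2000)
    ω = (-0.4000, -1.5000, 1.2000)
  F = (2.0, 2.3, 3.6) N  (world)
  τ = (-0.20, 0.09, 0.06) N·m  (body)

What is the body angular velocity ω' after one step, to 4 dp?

ω' = (-0.4820, -1.3812, 1.2864)

precession coupling ω×(Iω) = (-0.0360, -0.0288, -0.0480)
α = I⁻¹(τ − ω×Iω) = (-1.0250, 1.4850, 1.0800)
new body rate ω' = (-0.4820, -1.3812, 1.2864)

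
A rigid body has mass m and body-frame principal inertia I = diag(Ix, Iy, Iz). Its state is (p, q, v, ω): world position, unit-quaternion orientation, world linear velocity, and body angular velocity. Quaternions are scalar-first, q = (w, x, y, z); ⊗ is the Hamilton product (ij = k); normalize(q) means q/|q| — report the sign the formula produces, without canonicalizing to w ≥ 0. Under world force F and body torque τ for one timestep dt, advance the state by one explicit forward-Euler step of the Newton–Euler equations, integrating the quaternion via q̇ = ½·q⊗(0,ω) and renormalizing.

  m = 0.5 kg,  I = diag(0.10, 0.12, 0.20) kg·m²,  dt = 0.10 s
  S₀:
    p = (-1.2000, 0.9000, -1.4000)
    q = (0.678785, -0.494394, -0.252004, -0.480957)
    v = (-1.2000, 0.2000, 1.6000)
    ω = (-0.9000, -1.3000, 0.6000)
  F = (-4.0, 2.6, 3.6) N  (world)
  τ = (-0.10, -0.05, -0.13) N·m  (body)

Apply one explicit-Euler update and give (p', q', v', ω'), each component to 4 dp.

ω×(Iω) gyroscopic = (-0.0624, 0.0540, 0.0234)
angular accel α = (-0.3760, -0.8667, -0.7670)
new body rate ω' = (-0.9376, -1.3867, 0.5233)
2q̇ = q⊗(0,ω) = (-0.4839856, -1.3873530, -0.1529228, 0.8231796)
q' = normalize(q + ½dt·q⊗(0,ω)) = (0.6523, -0.5618, -0.2587, -0.4382)
new position p' = (-1.3200, 0.9200, -1.2400)
new velocity v' = (-2.0000, 0.7200, 2.3200)

p' = (-1.3200, 0.9200, -1.2400)
q' = (0.6523, -0.5618, -0.2587, -0.4382)
v' = (-2.0000, 0.7200, 2.3200)
ω' = (-0.9376, -1.3867, 0.5233)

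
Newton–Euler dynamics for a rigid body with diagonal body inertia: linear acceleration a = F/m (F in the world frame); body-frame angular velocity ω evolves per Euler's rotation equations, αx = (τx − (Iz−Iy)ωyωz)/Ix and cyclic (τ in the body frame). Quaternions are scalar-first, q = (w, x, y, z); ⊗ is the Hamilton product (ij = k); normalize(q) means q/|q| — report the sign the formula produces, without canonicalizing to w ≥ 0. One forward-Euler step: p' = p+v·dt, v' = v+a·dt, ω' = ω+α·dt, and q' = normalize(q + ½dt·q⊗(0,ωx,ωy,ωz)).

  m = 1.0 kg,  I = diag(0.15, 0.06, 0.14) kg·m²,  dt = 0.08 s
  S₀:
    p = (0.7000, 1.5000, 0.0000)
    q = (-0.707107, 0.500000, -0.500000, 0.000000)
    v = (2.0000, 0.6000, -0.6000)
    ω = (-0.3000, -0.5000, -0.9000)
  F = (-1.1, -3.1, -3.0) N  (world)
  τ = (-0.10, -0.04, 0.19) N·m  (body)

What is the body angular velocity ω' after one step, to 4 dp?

ω' = (-0.3725, -0.5569, -0.7837)

gyro term ω×Iω = (0.0360, 0.0027, -0.0135)
α = I⁻¹(τ − ω×Iω) = (-0.9067, -0.7117, 1.4536)
new body rate ω' = (-0.3725, -0.5569, -0.7837)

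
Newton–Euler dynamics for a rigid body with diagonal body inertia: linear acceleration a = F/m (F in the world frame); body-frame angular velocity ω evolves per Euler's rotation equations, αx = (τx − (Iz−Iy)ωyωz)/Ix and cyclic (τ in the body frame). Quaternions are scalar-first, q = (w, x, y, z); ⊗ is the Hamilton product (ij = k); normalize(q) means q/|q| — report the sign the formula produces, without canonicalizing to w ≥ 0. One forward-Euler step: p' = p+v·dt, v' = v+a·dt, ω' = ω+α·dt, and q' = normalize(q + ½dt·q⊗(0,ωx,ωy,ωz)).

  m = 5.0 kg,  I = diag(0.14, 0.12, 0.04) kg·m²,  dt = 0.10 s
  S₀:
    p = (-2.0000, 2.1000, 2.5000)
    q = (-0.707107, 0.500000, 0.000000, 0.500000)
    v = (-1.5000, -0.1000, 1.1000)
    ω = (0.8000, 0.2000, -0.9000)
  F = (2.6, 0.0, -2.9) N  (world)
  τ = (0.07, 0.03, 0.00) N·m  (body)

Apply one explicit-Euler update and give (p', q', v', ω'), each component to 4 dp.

p' = (-2.1500, 2.0900, 2.6100)
q' = (-0.7033, 0.4658, 0.0354, 0.5358)
v' = (-1.4480, -0.1000, 1.0420)
ω' = (0.8397, 0.2850, -0.8920)

linear accel F/m = (0.5200, 0.0000, -0.5800)
p + v·dt = (-2.1500, 2.0900, 2.6100)
v + (F/m)dt = (-1.4480, -0.1000, 1.0420)
ω×(Iω) gyroscopic = (0.0144, -0.0720, -0.0032)
α = I⁻¹(τ − ω×Iω) = (0.3971, 0.8500, 0.0800)
ω' = ω + α·dt = (0.8397, 0.2850, -0.8920)
q⊗(0,ω) = (0.0500000, -0.6656856, 0.7085786, 0.7363963)
q' = normalize(q + ½dt·q⊗(0,ω)) = (-0.7033, 0.4658, 0.0354, 0.5358)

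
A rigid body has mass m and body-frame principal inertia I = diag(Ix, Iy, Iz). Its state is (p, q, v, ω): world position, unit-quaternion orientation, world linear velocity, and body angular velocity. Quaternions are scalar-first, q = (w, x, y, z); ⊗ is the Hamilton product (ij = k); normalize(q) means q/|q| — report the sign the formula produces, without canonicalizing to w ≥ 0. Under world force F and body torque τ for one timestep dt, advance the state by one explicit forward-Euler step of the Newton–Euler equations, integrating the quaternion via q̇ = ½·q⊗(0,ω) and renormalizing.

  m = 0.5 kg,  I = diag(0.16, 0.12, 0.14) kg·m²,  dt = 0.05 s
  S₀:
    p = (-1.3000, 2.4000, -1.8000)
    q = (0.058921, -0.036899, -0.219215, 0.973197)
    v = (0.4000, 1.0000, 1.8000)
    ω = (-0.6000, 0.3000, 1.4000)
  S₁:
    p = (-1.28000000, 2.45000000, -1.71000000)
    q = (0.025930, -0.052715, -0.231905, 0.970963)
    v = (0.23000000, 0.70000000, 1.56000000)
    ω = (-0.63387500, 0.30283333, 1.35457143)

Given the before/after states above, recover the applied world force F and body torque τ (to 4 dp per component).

F = (-1.7000, -3.0000, -2.4000)
τ = (-0.1000, -0.0100, -0.1200)

Δω = ω₁−ω₀ = (-0.03387500, 0.00283333, -0.04542857)
precession coupling = (0.0084, -0.0168, 0.0072)
I·α + gyro = (-0.1000, -0.0100, -0.1200)
v₁ − v₀ = (-0.17000000, -0.30000000, -0.24000000)
m·(v₁−v₀)/dt = (-1.7000, -3.0000, -2.4000)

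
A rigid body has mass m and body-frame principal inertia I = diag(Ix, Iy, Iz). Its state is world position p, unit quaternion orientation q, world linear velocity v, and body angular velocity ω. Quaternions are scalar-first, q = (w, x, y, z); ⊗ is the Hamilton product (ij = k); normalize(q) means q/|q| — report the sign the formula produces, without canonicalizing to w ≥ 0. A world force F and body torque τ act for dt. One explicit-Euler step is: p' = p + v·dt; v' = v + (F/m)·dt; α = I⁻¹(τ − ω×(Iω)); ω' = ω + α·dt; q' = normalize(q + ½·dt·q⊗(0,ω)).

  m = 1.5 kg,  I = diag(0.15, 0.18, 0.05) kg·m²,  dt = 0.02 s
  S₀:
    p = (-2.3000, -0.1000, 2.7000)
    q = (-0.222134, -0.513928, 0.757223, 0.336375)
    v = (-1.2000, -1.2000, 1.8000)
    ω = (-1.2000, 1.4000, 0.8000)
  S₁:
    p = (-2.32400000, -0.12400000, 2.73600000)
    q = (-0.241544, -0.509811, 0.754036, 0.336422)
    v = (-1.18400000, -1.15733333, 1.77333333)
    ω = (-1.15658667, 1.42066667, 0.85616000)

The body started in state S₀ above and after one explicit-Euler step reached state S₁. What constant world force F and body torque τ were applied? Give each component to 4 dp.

rate change Δω = (0.04341333, 0.02066667, 0.05616000)
τ = I·(Δω/dt) + ω₀×(Iω₀) = (0.1800, 0.0900, 0.0900)
velocity change Δv = (0.01600000, 0.04266667, -0.02666667)
m·(v₁−v₀)/dt = (1.2000, 3.2000, -2.0000)

F = (1.2000, 3.2000, -2.0000)
τ = (0.1800, 0.0900, 0.0900)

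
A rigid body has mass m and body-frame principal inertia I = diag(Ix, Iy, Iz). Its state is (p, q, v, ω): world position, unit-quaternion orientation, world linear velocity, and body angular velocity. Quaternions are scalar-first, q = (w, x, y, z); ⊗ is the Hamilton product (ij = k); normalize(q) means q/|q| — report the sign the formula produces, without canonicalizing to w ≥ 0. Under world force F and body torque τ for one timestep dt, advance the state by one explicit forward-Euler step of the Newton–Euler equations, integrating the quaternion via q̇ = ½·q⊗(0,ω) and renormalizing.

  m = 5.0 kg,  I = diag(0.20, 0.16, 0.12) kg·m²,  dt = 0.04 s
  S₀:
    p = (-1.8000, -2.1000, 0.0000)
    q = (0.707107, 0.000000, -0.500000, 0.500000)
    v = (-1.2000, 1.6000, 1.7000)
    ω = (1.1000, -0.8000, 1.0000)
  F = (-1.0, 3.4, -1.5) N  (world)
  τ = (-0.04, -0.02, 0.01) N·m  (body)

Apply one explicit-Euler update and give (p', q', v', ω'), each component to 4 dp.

ω×(Iω) gyroscopic = (0.0320, 0.0880, 0.0352)
angular accel α = (-0.3600, -0.6750, -0.2100)
ω + α·dt = (1.0856, -0.8270, 0.9916)
Hamilton product q⊗(0,ω) = (-0.9000000, 0.6778177, -0.0156856, 1.2571070)
q' = normalize(q + ½dt·q⊗(0,ω)) = (0.6887, 0.0135, -0.5000, 0.5248)
p' = p + v·dt = (-1.8480, -2.0360, 0.0680)
new velocity v' = (-1.2080, 1.6272, 1.6880)

p' = (-1.8480, -2.0360, 0.0680)
q' = (0.6887, 0.0135, -0.5000, 0.5248)
v' = (-1.2080, 1.6272, 1.6880)
ω' = (1.0856, -0.8270, 0.9916)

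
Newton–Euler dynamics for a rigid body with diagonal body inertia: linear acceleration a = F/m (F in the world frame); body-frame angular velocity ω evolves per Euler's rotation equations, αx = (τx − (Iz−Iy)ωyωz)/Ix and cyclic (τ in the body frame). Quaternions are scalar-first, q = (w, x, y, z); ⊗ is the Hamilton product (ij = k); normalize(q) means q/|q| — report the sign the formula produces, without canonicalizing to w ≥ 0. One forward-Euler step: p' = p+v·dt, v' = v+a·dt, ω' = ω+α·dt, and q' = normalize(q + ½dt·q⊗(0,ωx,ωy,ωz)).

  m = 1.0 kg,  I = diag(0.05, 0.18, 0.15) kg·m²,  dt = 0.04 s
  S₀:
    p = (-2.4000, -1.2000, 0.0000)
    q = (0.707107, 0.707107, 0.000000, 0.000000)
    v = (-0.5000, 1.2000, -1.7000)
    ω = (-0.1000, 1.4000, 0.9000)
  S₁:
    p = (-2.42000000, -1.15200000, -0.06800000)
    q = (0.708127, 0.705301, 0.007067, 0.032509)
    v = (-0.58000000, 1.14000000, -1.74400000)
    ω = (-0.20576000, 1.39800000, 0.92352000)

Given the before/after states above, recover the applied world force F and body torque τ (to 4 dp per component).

F = (-2.0000, -1.5000, -1.1000)
τ = (-0.1700, 0.0000, 0.0700)

rate change Δω = (-0.10576000, -0.00200000, 0.02352000)
ω₀×(Iω₀) = (-0.0378, 0.0090, -0.0182)
I·α + gyro = (-0.1700, 0.0000, 0.0700)
velocity change Δv = (-0.08000000, -0.06000000, -0.04400000)
applied force F = (-2.0000, -1.5000, -1.1000)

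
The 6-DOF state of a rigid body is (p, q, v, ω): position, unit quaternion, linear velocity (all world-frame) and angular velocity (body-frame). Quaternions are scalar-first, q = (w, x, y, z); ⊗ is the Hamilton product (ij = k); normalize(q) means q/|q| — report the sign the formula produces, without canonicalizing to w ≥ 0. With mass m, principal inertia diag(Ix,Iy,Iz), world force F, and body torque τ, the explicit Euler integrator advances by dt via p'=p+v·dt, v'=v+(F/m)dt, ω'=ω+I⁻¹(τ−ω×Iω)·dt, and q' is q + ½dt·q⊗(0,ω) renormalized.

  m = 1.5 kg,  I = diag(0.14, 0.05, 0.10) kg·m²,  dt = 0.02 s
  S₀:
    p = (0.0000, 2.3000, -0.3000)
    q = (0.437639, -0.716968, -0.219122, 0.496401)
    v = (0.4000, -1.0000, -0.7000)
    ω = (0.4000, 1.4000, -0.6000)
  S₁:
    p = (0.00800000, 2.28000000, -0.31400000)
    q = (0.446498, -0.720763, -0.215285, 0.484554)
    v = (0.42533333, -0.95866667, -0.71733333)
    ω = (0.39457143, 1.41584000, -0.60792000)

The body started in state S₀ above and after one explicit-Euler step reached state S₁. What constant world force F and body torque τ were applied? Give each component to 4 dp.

rate change Δω = (-0.00542857, 0.01584000, -0.00792000)
precession coupling = (-0.0420, -0.0096, -0.0504)
τ = I·(Δω/dt) + ω₀×(Iω₀) = (-0.0800, 0.0300, -0.0900)
velocity change Δv = (0.02533333, 0.04133333, -0.01733333)
F = m·Δv/dt = (1.9000, 3.1000, -1.3000)

F = (1.9000, 3.1000, -1.3000)
τ = (-0.0800, 0.0300, -0.0900)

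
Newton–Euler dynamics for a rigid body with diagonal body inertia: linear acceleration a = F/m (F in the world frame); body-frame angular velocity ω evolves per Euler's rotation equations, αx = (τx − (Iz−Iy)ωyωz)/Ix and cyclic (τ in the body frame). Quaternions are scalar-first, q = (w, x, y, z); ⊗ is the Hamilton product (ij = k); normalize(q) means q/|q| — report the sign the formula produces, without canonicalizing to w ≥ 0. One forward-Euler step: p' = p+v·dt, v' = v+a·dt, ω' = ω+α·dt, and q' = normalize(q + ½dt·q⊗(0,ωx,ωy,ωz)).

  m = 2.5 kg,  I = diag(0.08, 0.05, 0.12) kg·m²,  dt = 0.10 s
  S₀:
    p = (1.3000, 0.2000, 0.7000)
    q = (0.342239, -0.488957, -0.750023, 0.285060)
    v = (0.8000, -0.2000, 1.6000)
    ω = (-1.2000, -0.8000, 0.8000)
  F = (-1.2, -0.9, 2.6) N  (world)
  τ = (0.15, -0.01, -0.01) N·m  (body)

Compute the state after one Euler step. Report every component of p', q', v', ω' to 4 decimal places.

p' = (1.3800, 0.1800, 0.8600)
q' = (0.2706, -0.5263, -0.7587, 0.2724)
v' = (0.7520, -0.2360, 1.7040)
ω' = (-0.9565, -0.8968, 0.8157)

gyro term ω×Iω = (-0.0448, 0.0384, -0.0288)
(τ − ω×Iω)/I = (2.4350, -0.9680, 0.1567)
ω + α·dt = (-0.9565, -0.8968, 0.8157)
Hamilton product q⊗(0,ω) = (-1.4148148, -0.7826572, -0.2246976, -0.2350708)
updated quaternion q' = (0.2706, -0.5263, -0.7587, 0.2724)
a = (-0.4800, -0.3600, 1.0400)
new position p' = (1.3800, 0.1800, 0.8600)
v' = v + a·dt = (0.7520, -0.2360, 1.7040)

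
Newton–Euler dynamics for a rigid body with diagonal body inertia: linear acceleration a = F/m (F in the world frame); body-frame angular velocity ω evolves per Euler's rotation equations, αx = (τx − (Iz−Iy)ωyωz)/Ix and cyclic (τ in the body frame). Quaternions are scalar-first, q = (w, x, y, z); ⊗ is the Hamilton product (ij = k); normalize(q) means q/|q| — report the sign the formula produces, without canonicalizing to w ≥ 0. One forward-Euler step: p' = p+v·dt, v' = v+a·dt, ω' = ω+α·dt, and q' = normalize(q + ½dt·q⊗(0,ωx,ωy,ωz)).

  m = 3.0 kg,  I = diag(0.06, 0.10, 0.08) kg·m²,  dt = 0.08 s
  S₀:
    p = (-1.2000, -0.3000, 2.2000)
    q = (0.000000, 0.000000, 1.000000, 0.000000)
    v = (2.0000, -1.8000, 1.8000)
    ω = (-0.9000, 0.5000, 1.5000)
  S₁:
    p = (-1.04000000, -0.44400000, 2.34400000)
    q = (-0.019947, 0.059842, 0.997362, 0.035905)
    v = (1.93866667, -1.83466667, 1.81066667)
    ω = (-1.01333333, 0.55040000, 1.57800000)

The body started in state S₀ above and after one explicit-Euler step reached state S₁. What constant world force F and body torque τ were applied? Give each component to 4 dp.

ω₁ − ω₀ = (-0.11333333, 0.05040000, 0.07800000)
τ = I·(Δω/dt) + ω₀×(Iω₀) = (-0.1000, 0.0900, 0.0600)
velocity change Δv = (-0.06133333, -0.03466667, 0.01066667)
m·(v₁−v₀)/dt = (-2.3000, -1.3000, 0.4000)

F = (-2.3000, -1.3000, 0.4000)
τ = (-0.1000, 0.0900, 0.0600)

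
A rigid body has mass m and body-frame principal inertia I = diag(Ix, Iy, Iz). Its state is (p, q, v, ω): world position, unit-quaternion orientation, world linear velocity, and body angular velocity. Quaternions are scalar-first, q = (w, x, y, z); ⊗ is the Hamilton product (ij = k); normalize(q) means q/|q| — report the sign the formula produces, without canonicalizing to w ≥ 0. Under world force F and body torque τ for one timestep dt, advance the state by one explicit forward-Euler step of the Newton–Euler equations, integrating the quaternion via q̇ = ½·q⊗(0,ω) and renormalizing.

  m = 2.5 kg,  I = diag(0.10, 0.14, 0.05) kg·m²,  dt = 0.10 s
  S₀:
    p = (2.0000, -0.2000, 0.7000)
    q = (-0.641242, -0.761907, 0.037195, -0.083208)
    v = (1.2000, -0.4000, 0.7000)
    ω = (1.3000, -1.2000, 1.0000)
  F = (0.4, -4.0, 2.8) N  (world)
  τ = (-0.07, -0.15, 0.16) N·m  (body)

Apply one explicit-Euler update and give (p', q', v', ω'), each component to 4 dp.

p' = (2.1200, -0.2400, 0.7700)
q' = (-0.5823, -0.8026, 0.1078, -0.0716)
v' = (1.2160, -0.5600, 0.8120)
ω' = (1.1220, -1.3536, 1.4448)

ω×(Iω) gyroscopic = (0.1080, 0.0650, -0.0624)
(τ − ω×Iω)/I = (-1.7800, -1.5357, 4.4480)
new body rate ω' = (1.1220, -1.3536, 1.4448)
q⊗(0,ω) = (1.1183211, -0.8962692, 1.4232270, 0.2246929)
updated quaternion q' = (-0.5823, -0.8026, 0.1078, -0.0716)
p' = p + v·dt = (2.1200, -0.2400, 0.7700)
v + (F/m)dt = (1.2160, -0.5600, 0.8120)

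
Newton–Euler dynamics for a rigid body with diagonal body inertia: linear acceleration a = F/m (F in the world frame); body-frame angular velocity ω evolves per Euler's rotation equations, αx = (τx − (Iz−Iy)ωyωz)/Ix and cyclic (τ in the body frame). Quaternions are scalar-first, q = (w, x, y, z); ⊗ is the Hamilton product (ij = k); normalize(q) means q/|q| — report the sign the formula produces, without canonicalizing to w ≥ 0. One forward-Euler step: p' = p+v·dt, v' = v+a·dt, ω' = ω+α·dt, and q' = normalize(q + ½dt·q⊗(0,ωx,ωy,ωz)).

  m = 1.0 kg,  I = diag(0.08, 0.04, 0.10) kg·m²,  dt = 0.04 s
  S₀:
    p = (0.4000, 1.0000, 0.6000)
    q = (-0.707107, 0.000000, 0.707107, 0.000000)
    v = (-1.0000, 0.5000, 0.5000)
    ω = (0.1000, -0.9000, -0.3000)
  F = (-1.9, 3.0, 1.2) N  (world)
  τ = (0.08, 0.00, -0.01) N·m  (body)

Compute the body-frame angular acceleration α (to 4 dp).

α = (0.7975, -0.0150, -0.1360)

gyro term ω×Iω = (0.0162, 0.0006, 0.0036)
angular accel α = (0.7975, -0.0150, -0.1360)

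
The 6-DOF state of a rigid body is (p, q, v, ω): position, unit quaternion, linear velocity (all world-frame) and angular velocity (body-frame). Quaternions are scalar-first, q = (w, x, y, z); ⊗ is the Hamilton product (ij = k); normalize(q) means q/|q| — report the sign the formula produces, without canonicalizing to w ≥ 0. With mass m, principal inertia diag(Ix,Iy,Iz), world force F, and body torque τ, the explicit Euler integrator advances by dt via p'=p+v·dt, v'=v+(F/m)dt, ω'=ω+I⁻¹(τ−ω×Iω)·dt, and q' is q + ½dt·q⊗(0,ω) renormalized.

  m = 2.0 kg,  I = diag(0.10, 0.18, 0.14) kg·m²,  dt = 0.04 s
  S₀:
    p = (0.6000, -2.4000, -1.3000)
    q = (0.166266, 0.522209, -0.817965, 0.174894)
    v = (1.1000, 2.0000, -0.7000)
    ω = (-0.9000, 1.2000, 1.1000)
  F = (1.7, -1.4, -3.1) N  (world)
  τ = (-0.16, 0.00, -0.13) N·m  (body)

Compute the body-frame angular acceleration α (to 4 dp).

gyro term ω×Iω = (-0.0528, 0.0396, -0.0864)
α = I⁻¹(τ − ω×Iω) = (-1.0720, -0.2200, -0.3114)

α = (-1.0720, -0.2200, -0.3114)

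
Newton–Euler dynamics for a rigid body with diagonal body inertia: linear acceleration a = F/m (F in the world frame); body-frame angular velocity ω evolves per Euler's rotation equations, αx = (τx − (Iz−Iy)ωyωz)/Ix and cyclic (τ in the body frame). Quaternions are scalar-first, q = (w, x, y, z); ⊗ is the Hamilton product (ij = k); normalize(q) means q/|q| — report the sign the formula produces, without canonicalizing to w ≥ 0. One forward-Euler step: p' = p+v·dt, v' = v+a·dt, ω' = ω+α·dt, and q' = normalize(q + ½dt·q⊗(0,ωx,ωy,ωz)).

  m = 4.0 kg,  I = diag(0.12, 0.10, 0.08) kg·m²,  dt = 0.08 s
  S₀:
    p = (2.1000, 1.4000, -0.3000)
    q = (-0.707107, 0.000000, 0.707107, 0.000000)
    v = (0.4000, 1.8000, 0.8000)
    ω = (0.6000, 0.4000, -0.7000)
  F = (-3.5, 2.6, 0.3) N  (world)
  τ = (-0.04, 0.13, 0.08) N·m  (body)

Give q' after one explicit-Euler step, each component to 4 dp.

q' = (-0.7178, -0.0367, 0.6952, 0.0028)

q⊗(0,ω) = (-0.2828428, -0.9192391, -0.2828428, 0.0707107)
updated quaternion q' = (-0.7178, -0.0367, 0.6952, 0.0028)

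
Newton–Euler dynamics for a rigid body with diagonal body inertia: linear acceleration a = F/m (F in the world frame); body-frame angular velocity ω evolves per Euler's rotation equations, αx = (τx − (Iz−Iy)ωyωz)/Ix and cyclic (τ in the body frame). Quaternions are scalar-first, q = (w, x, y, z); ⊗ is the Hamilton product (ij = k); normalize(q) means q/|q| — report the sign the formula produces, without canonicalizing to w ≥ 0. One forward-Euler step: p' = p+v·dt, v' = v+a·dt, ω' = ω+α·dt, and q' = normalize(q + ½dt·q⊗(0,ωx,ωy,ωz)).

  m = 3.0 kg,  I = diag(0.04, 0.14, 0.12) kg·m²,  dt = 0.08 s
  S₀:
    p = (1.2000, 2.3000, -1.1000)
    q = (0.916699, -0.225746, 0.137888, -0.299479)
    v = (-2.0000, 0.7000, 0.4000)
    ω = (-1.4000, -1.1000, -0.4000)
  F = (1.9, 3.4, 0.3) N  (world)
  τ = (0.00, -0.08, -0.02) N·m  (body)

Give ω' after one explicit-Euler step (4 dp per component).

(τ − ω×Iω)/I = (0.2200, -0.2514, -1.4500)
new body rate ω' = (-1.3824, -1.1201, -0.5160)

ω' = (-1.3824, -1.1201, -0.5160)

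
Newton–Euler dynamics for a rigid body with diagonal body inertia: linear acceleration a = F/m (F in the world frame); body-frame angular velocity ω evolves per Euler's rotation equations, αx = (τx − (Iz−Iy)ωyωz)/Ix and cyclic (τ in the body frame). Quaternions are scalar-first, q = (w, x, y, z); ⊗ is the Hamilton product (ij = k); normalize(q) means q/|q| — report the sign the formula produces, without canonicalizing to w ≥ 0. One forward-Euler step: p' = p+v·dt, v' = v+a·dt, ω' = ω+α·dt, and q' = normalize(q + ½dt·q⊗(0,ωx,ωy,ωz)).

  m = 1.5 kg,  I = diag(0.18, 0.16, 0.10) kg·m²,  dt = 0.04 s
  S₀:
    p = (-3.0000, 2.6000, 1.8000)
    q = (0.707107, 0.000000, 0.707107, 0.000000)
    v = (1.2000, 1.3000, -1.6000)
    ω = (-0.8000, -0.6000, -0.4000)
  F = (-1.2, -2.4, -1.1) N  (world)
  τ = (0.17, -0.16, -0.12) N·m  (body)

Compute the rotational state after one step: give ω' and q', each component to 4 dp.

α = I⁻¹(τ − ω×Iω) = (1.0244, -1.1600, -1.1040)
ω + α·dt = (-0.7590, -0.6464, -0.4442)
Hamilton product q⊗(0,ω) = (0.4242642, -0.8485284, -0.4242642, 0.2828428)
updated quaternion q' = (0.7154, -0.0170, 0.6985, 0.0057)

ω' = (-0.7590, -0.6464, -0.4442)
q' = (0.7154, -0.0170, 0.6985, 0.0057)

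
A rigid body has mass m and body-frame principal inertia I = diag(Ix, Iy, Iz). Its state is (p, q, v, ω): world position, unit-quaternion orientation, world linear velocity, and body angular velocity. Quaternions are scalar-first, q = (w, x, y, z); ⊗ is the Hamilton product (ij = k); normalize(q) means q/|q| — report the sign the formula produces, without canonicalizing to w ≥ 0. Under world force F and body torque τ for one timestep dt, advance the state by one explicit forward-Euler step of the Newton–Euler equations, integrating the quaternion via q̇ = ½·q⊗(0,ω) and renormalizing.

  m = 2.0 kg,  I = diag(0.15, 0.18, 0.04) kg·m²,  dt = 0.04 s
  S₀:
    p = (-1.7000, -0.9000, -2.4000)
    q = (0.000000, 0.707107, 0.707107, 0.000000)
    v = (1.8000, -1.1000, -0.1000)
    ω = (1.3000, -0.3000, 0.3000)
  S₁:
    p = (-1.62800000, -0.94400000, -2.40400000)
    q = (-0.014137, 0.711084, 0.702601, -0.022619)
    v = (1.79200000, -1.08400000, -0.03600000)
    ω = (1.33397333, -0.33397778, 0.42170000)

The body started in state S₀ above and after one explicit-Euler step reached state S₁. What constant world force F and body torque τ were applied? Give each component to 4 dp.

Δω = ω₁−ω₀ = (0.03397333, -0.03397778, 0.12170000)
ω₀×(Iω₀) = (0.0126, 0.0429, -0.0117)
I·α + gyro = (0.1400, -0.1100, 0.1100)
velocity change Δv = (-0.00800000, 0.01600000, 0.06400000)
m·(v₁−v₀)/dt = (-0.4000, 0.8000, 3.2000)

F = (-0.4000, 0.8000, 3.2000)
τ = (0.1400, -0.1100, 0.1100)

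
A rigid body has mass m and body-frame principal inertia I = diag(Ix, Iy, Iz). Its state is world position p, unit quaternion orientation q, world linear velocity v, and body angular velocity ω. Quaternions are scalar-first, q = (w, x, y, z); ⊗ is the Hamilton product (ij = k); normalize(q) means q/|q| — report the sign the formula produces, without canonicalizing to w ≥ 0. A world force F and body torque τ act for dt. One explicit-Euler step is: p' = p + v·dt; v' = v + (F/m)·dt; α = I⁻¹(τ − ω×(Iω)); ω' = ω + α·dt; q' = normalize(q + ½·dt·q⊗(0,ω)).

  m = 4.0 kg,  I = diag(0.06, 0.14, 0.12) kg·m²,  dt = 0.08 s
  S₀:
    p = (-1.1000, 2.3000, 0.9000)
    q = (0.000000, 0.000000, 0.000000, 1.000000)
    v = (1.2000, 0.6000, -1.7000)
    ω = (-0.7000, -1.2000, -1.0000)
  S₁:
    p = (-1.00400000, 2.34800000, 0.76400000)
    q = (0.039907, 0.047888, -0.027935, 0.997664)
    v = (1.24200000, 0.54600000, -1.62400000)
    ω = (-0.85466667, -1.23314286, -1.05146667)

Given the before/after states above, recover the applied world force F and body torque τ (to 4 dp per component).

v₁ − v₀ = (0.04200000, -0.05400000, 0.07600000)
m·(v₁−v₀)/dt = (2.1000, -2.7000, 3.8000)
Δω = ω₁−ω₀ = (-0.15466667, -0.03314286, -0.05146667)
precession coupling = (-0.0240, -0.0420, 0.0672)
τ = I·(Δω/dt) + ω₀×(Iω₀) = (-0.1400, -0.1000, -0.0100)

F = (2.1000, -2.7000, 3.8000)
τ = (-0.1400, -0.1000, -0.0100)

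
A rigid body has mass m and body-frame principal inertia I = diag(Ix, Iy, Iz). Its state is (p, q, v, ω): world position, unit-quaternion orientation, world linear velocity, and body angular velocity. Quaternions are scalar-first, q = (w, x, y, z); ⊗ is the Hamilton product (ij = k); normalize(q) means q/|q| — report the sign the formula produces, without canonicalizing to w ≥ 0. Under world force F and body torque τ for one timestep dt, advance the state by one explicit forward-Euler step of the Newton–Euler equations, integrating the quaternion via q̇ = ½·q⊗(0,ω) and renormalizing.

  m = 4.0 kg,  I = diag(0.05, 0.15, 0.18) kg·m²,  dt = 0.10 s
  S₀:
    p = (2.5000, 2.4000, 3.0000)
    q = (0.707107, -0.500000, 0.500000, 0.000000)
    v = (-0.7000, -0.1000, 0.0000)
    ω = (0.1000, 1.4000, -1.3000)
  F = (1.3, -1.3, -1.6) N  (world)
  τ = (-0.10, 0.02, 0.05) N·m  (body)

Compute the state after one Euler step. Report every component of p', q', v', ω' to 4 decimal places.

a = F/m = (0.3250, -0.3250, -0.4000)
new position p' = (2.4300, 2.3900, 3.0000)
new velocity v' = (-0.6675, -0.1325, -0.0400)
precession coupling ω×(Iω) = (-0.0546, 0.0169, 0.0140)
(τ − ω×Iω)/I = (-0.9080, 0.0207, 0.2000)
ω' = ω + α·dt = (0.0092, 1.4021, -1.2800)
2q̇ = q⊗(0,ω) = (-0.6500000, -0.5792893, 0.3399498, -1.6692391)
updated quaternion q' = (0.6715, -0.5266, 0.5146, -0.0831)

p' = (2.4300, 2.3900, 3.0000)
q' = (0.6715, -0.5266, 0.5146, -0.0831)
v' = (-0.6675, -0.1325, -0.0400)
ω' = (0.0092, 1.4021, -1.2800)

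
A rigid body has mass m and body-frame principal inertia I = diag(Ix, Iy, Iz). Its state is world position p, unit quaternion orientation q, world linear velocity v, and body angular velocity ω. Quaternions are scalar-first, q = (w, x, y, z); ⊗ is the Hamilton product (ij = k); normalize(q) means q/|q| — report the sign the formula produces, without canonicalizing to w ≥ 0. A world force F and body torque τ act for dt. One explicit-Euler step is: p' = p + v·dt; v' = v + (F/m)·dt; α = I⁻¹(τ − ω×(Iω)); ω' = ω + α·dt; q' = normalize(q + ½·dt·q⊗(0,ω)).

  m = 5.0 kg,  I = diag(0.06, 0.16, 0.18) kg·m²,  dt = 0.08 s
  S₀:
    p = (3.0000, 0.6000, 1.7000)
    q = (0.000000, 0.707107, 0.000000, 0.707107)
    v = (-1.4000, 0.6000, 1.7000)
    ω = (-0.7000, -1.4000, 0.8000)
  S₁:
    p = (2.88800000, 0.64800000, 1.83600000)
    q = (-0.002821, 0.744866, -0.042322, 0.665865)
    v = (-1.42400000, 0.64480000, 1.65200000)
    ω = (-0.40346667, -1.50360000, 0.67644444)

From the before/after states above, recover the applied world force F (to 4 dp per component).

v₁ − v₀ = (-0.02400000, 0.04480000, -0.04800000)
F = m·Δv/dt = (-1.5000, 2.8000, -3.0000)

F = (-1.5000, 2.8000, -3.0000)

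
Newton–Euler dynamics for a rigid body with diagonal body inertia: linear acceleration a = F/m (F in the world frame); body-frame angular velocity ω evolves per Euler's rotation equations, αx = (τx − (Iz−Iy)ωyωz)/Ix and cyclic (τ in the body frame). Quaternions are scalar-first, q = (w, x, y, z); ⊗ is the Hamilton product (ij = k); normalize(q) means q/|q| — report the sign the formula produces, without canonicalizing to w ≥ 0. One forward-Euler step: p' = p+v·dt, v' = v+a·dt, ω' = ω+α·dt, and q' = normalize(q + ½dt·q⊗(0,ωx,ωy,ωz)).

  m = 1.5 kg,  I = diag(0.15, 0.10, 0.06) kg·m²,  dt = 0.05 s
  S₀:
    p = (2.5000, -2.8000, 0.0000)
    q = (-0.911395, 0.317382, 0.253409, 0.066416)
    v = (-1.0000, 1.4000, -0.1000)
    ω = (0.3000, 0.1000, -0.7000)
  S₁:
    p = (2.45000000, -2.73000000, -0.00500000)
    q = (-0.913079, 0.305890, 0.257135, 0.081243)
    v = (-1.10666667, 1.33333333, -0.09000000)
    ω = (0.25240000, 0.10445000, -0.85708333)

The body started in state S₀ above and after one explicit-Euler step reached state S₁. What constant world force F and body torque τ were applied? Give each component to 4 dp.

F = (-3.2000, -2.0000, 0.3000)
τ = (-0.1400, -0.0100, -0.1900)

rate change Δω = (-0.04760000, 0.00445000, -0.15708333)
gyro term ω₀×Iω₀ = (0.0028, -0.0189, -0.0015)
I·α + gyro = (-0.1400, -0.0100, -0.1900)
v₁ − v₀ = (-0.10666667, -0.06666667, 0.01000000)
applied force F = (-3.2000, -2.0000, 0.3000)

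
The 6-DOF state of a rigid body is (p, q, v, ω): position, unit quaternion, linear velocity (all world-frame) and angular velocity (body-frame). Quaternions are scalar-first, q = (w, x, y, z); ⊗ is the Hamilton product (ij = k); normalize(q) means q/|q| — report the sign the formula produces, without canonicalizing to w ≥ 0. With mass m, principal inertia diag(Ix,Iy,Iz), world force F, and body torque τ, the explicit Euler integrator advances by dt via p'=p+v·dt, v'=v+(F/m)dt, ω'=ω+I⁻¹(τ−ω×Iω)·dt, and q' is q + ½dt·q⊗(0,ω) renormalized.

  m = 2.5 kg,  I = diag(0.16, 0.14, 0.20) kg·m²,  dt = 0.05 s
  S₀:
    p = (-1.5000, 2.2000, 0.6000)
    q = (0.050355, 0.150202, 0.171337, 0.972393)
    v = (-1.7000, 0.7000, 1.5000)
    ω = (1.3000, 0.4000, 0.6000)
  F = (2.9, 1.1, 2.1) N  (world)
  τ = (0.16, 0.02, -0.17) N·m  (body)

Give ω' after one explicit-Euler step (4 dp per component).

angular accel α = (0.9100, 0.3657, -0.7980)
ω + α·dt = (1.3455, 0.4183, 0.5601)

ω' = (1.3455, 0.4183, 0.5601)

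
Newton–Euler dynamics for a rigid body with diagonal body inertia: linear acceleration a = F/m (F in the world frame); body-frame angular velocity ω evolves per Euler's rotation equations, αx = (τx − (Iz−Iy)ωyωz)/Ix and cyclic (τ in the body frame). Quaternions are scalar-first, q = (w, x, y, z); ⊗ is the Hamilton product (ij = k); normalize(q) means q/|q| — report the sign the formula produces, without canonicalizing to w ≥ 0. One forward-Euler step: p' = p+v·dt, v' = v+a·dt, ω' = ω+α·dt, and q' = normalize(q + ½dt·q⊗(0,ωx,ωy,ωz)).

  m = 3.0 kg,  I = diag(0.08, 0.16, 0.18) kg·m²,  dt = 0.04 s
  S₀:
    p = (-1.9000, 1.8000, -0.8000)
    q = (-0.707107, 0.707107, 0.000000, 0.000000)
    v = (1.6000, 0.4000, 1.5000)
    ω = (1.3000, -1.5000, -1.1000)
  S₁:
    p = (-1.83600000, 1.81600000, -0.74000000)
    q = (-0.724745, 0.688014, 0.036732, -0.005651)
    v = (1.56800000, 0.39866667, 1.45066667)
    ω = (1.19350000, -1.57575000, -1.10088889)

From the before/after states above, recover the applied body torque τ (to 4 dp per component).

τ = (-0.1800, -0.1600, -0.1600)

Δω = ω₁−ω₀ = (-0.10650000, -0.07575000, -0.00088889)
I·α + gyro = (-0.1800, -0.1600, -0.1600)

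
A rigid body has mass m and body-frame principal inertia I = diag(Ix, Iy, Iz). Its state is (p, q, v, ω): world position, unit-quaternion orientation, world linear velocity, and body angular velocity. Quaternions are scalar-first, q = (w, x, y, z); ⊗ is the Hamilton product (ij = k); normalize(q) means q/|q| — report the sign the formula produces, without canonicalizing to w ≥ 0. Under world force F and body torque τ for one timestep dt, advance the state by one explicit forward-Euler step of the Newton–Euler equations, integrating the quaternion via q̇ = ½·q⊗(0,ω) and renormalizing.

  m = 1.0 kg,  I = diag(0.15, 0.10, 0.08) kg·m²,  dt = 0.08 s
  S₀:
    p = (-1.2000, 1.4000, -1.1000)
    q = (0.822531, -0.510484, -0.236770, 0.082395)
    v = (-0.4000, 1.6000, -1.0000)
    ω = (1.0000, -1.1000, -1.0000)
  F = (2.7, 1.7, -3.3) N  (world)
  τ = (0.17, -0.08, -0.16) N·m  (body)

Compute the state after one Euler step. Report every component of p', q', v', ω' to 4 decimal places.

p' = (-1.2320, 1.5280, -1.1800)
q' = (0.8337, -0.4633, -0.2893, 0.0812)
v' = (-0.1840, 1.7360, -1.2640)
ω' = (1.1024, -1.1080, -1.2150)

(τ − ω×Iω)/I = (1.2800, -0.1000, -2.6875)
ω' = ω + α·dt = (1.1024, -1.1080, -1.2150)
Hamilton product q⊗(0,ω) = (0.3324320, 1.1499355, -1.3328731, -0.0242286)
updated quaternion q' = (0.8337, -0.4633, -0.2893, 0.0812)
new position p' = (-1.2320, 1.5280, -1.1800)
v + (F/m)dt = (-0.1840, 1.7360, -1.2640)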